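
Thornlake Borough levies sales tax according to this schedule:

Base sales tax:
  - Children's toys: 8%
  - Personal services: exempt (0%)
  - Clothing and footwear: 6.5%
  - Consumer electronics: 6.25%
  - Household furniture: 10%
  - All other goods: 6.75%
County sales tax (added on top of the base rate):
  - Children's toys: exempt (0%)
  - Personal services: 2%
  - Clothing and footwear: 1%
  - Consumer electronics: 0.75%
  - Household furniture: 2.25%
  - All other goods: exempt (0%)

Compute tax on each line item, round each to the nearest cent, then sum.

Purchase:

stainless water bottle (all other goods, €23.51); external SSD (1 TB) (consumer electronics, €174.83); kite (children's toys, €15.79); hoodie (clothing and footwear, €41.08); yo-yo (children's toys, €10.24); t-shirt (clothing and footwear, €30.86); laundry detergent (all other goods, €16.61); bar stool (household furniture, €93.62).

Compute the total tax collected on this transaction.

€33.89

Stainless water bottle €23.51: all other goods → 6.75% + 0% county = 6.75% → €1.59
External SSD (1 TB) €174.83: consumer electronics → 6.25% + 0.75% county = 7% → €12.24
Kite €15.79: children's toys → 8% + 0% county = 8% → €1.26
Hoodie €41.08: clothing and footwear → 6.5% + 1% county = 7.5% → €3.08
Yo-yo €10.24: children's toys → 8% + 0% county = 8% → €0.82
T-shirt €30.86: clothing and footwear → 6.5% + 1% county = 7.5% → €2.31
Laundry detergent €16.61: all other goods → 6.75% + 0% county = 6.75% → €1.12
Bar stool €93.62: household furniture → 10% + 2.25% county = 12.25% → €11.47
Total tax = €1.59 + €12.24 + €1.26 + €3.08 + €0.82 + €2.31 + €1.12 + €11.47 = €33.89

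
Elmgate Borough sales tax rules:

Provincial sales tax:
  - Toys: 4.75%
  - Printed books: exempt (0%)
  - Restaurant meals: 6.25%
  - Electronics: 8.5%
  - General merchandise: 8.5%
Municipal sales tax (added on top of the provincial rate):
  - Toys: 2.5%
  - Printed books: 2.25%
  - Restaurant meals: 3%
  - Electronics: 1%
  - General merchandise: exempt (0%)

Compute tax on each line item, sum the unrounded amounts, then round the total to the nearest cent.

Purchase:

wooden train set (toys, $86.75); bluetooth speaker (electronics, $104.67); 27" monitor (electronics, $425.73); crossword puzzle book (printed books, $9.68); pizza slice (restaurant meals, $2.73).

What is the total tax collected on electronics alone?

$50.39

Bluetooth speaker $104.67: electronics → 8.5% + 1% municipal = 9.5% → $9.94365
27" monitor $425.73: electronics → 8.5% + 1% municipal = 9.5% → $40.44435
Tax on electronics: unrounded sum = $50.388 → $50.39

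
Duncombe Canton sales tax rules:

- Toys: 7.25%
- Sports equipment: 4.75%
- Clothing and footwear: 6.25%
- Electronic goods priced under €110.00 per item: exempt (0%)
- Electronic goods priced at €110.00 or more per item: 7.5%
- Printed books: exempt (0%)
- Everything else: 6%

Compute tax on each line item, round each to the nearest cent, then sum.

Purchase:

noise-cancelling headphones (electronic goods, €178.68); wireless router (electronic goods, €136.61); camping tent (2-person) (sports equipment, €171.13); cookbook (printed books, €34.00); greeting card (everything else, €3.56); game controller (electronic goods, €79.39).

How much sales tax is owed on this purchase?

€31.99

Noise-cancelling headphones €178.68: electronic goods, €110.00 or more → 7.5% → €13.40
Wireless router €136.61: electronic goods, €110.00 or more → 7.5% → €10.25
Camping tent (2-person) €171.13: sports equipment → 4.75% → €8.13
Cookbook €34.00: printed books → 0% → €0.00
Greeting card €3.56: everything else → 6% → €0.21
Game controller €79.39: electronic goods, under €110.00 → 0% → €0.00
Total tax = €13.40 + €10.25 + €8.13 + €0.21 = €31.99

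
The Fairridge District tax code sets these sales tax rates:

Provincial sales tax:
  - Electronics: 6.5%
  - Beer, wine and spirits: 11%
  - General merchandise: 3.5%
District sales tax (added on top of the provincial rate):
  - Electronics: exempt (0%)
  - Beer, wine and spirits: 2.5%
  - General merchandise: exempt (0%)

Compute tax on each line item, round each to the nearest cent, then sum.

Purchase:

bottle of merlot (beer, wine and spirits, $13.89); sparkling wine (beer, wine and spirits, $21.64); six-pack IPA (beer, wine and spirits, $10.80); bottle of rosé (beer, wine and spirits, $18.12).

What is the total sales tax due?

$8.71

Bottle of merlot $13.89: beer, wine and spirits → 11% + 2.5% district = 13.5% → $1.88
Sparkling wine $21.64: beer, wine and spirits → 11% + 2.5% district = 13.5% → $2.92
Six-pack IPA $10.80: beer, wine and spirits → 11% + 2.5% district = 13.5% → $1.46
Bottle of rosé $18.12: beer, wine and spirits → 11% + 2.5% district = 13.5% → $2.45
Total tax = $1.88 + $2.92 + $1.46 + $2.45 = $8.71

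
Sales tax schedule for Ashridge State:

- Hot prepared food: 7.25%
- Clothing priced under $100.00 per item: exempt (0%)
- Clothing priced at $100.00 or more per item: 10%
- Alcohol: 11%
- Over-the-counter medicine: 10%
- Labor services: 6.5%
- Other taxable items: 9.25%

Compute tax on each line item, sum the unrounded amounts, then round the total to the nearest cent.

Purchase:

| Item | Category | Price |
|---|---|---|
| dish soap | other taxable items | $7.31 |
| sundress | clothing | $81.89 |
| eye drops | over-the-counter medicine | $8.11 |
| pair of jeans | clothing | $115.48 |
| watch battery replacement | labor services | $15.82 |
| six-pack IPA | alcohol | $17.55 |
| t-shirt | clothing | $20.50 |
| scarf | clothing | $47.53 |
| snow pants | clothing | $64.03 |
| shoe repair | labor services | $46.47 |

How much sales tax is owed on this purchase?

$19.01

Dish soap $7.31: other taxable items → 9.25% → $0.676175
Sundress $81.89: clothing, under $100.00 → 0% → $0.00
Eye drops $8.11: over-the-counter medicine → 10% → $0.811
Pair of jeans $115.48: clothing, $100.00 or more → 10% → $11.548
Watch battery replacement $15.82: labor services → 6.5% → $1.0283
Six-pack IPA $17.55: alcohol → 11% → $1.9305
T-shirt $20.50: clothing, under $100.00 → 0% → $0.00
Scarf $47.53: clothing, under $100.00 → 0% → $0.00
Snow pants $64.03: clothing, under $100.00 → 0% → $0.00
Shoe repair $46.47: labor services → 6.5% → $3.02055
Unrounded tax sum = $19.014525 → $19.01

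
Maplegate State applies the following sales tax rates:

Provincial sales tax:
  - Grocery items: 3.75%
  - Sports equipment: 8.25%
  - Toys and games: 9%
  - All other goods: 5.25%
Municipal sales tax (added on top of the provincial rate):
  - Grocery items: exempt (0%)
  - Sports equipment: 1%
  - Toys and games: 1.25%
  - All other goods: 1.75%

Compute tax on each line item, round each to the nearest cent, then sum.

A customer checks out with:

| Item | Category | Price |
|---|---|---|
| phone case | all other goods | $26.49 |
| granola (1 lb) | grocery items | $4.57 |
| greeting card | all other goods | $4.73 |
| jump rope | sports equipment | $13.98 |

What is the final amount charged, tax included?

Phone case $26.49: all other goods → 5.25% + 1.75% municipal = 7% → $1.85
Granola (1 lb) $4.57: grocery items → 3.75% + 0% municipal = 3.75% → $0.17
Greeting card $4.73: all other goods → 5.25% + 1.75% municipal = 7% → $0.33
Jump rope $13.98: sports equipment → 8.25% + 1% municipal = 9.25% → $1.29
Subtotal = $49.77; tax = $3.64; total due = $53.41

$53.41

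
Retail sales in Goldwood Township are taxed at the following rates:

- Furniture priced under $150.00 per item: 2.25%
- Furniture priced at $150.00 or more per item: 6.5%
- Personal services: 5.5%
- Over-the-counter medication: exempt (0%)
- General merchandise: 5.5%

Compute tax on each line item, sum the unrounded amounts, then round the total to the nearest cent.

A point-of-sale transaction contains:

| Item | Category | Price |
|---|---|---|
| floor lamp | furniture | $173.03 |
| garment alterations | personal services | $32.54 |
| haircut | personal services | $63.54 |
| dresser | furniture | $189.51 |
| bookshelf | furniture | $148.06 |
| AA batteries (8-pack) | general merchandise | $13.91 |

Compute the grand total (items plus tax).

Floor lamp $173.03: furniture, $150.00 or more → 6.5% → $11.24695
Garment alterations $32.54: personal services → 5.5% → $1.7897
Haircut $63.54: personal services → 5.5% → $3.4947
Dresser $189.51: furniture, $150.00 or more → 6.5% → $12.31815
Bookshelf $148.06: furniture, under $150.00 → 2.25% → $3.33135
AA batteries (8-pack) $13.91: general merchandise → 5.5% → $0.76505
Subtotal = $620.59; unrounded tax = $32.9459 → $32.95; total due = $653.54

$653.54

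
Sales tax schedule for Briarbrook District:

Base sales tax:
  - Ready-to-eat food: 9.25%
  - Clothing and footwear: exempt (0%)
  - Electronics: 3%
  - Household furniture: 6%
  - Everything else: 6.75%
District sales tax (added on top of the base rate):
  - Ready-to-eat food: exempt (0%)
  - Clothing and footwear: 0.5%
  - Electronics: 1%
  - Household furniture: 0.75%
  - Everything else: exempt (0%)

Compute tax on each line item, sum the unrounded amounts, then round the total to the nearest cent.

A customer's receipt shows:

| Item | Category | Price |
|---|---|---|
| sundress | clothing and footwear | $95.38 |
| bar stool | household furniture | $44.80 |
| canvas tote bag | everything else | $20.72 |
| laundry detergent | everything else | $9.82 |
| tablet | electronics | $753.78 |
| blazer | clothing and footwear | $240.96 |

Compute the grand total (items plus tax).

Sundress $95.38: clothing and footwear → 0% + 0.5% district = 0.5% → $0.4769
Bar stool $44.80: household furniture → 6% + 0.75% district = 6.75% → $3.024
Canvas tote bag $20.72: everything else → 6.75% + 0% district = 6.75% → $1.3986
Laundry detergent $9.82: everything else → 6.75% + 0% district = 6.75% → $0.66285
Tablet $753.78: electronics → 3% + 1% district = 4% → $30.1512
Blazer $240.96: clothing and footwear → 0% + 0.5% district = 0.5% → $1.2048
Subtotal = $1165.46; unrounded tax = $36.91835 → $36.92; total due = $1202.38

$1202.38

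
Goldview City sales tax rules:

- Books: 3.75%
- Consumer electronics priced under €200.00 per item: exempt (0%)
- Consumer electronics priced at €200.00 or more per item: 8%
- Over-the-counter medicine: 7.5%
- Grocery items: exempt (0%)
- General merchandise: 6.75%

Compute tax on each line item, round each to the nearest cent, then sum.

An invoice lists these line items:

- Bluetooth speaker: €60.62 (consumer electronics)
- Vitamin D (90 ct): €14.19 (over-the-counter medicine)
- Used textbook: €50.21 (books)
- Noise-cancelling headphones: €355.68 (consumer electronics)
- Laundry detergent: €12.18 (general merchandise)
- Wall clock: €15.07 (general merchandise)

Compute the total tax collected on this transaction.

Bluetooth speaker €60.62: consumer electronics, under €200.00 → 0% → €0.00
Vitamin D (90 ct) €14.19: over-the-counter medicine → 7.5% → €1.06
Used textbook €50.21: books → 3.75% → €1.88
Noise-cancelling headphones €355.68: consumer electronics, €200.00 or more → 8% → €28.45
Laundry detergent €12.18: general merchandise → 6.75% → €0.82
Wall clock €15.07: general merchandise → 6.75% → €1.02
Total tax = €1.06 + €1.88 + €28.45 + €0.82 + €1.02 = €33.23

€33.23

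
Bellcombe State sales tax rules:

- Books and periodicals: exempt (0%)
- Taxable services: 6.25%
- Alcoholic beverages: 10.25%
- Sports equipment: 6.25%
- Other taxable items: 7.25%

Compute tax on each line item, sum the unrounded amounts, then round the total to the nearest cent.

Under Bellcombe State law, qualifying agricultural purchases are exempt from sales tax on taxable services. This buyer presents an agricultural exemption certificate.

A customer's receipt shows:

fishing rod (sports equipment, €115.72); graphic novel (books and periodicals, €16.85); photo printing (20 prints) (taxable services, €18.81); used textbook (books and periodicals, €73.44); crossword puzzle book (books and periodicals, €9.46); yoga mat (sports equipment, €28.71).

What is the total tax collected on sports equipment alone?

€9.03

Fishing rod €115.72: sports equipment → 6.25% → €7.2325
Yoga mat €28.71: sports equipment → 6.25% → €1.794375
Tax on sports equipment: unrounded sum = €9.026875 → €9.03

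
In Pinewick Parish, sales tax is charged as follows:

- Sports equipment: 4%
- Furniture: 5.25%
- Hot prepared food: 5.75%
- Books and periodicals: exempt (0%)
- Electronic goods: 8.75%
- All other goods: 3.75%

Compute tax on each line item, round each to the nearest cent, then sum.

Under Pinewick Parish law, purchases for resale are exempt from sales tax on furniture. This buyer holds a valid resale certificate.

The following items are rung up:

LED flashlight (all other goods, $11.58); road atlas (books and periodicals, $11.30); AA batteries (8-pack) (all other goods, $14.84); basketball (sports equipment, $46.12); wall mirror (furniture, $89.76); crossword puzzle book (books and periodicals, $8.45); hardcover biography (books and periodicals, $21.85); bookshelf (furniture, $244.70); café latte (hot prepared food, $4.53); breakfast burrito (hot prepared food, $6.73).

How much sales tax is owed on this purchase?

$3.48

LED flashlight $11.58: all other goods → 3.75% → $0.43
Road atlas $11.30: books and periodicals → 0% → $0.00
AA batteries (8-pack) $14.84: all other goods → 3.75% → $0.56
Basketball $46.12: sports equipment → 4% → $1.84
Wall mirror $89.76: furniture, buyer-exempt → 0% → $0.00
Crossword puzzle book $8.45: books and periodicals → 0% → $0.00
Hardcover biography $21.85: books and periodicals → 0% → $0.00
Bookshelf $244.70: furniture, buyer-exempt → 0% → $0.00
Café latte $4.53: hot prepared food → 5.75% → $0.26
Breakfast burrito $6.73: hot prepared food → 5.75% → $0.39
Total tax = $0.43 + $0.56 + $1.84 + $0.26 + $0.39 = $3.48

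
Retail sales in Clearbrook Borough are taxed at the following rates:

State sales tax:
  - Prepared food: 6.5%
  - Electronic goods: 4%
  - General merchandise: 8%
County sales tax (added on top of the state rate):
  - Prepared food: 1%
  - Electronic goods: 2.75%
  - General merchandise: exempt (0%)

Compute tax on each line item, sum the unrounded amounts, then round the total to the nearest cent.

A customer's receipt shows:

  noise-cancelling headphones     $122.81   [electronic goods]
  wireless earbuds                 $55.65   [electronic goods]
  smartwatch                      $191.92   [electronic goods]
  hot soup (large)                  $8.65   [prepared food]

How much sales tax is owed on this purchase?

Noise-cancelling headphones $122.81: electronic goods → 4% + 2.75% county = 6.75% → $8.289675
Wireless earbuds $55.65: electronic goods → 4% + 2.75% county = 6.75% → $3.756375
Smartwatch $191.92: electronic goods → 4% + 2.75% county = 6.75% → $12.9546
Hot soup (large) $8.65: prepared food → 6.5% + 1% county = 7.5% → $0.64875
Unrounded tax sum = $25.6494 → $25.65

$25.65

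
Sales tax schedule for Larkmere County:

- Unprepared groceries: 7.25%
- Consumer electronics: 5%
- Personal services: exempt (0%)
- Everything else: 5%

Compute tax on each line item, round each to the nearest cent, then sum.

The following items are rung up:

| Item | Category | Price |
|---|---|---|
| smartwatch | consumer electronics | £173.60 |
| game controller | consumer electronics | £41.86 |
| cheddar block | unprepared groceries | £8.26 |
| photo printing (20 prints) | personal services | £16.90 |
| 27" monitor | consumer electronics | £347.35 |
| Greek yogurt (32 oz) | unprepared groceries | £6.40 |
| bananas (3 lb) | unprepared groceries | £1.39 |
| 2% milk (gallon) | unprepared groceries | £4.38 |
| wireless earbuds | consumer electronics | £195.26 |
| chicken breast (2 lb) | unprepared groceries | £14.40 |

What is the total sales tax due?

Smartwatch £173.60: consumer electronics → 5% → £8.68
Game controller £41.86: consumer electronics → 5% → £2.09
Cheddar block £8.26: unprepared groceries → 7.25% → £0.60
Photo printing (20 prints) £16.90: personal services → 0% → £0.00
27" monitor £347.35: consumer electronics → 5% → £17.37
Greek yogurt (32 oz) £6.40: unprepared groceries → 7.25% → £0.46
Bananas (3 lb) £1.39: unprepared groceries → 7.25% → £0.10
2% milk (gallon) £4.38: unprepared groceries → 7.25% → £0.32
Wireless earbuds £195.26: consumer electronics → 5% → £9.76
Chicken breast (2 lb) £14.40: unprepared groceries → 7.25% → £1.04
Total tax = £8.68 + £2.09 + £0.60 + £17.37 + £0.46 + £0.10 + £0.32 + £9.76 + £1.04 = £40.42

£40.42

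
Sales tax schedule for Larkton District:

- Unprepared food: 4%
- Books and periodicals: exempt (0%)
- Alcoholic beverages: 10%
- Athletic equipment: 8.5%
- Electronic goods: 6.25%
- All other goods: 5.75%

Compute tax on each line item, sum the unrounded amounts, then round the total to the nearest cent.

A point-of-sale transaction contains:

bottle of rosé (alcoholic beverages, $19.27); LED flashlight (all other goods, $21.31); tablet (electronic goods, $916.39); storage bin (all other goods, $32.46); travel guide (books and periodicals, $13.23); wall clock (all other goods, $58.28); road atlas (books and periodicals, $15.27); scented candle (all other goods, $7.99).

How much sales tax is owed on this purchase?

$66.10

Bottle of rosé $19.27: alcoholic beverages → 10% → $1.927
LED flashlight $21.31: all other goods → 5.75% → $1.225325
Tablet $916.39: electronic goods → 6.25% → $57.274375
Storage bin $32.46: all other goods → 5.75% → $1.86645
Travel guide $13.23: books and periodicals → 0% → $0.00
Wall clock $58.28: all other goods → 5.75% → $3.3511
Road atlas $15.27: books and periodicals → 0% → $0.00
Scented candle $7.99: all other goods → 5.75% → $0.459425
Unrounded tax sum = $66.103675 → $66.10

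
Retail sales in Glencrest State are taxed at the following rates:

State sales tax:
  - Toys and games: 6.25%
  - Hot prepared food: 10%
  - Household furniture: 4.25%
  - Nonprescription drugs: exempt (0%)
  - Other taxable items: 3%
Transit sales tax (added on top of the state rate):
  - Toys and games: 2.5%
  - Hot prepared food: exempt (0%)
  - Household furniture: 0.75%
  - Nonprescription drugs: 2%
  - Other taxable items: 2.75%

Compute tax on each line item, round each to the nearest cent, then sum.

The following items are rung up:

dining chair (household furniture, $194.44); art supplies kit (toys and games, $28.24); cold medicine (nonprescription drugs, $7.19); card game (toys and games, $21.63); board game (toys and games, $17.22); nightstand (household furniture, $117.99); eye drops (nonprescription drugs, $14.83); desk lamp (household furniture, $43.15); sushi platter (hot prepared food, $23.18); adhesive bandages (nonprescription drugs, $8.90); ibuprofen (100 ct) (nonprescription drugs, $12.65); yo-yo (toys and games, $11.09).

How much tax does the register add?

$27.81

Dining chair $194.44: household furniture → 4.25% + 0.75% transit = 5% → $9.72
Art supplies kit $28.24: toys and games → 6.25% + 2.5% transit = 8.75% → $2.47
Cold medicine $7.19: nonprescription drugs → 0% + 2% transit = 2% → $0.14
Card game $21.63: toys and games → 6.25% + 2.5% transit = 8.75% → $1.89
Board game $17.22: toys and games → 6.25% + 2.5% transit = 8.75% → $1.51
Nightstand $117.99: household furniture → 4.25% + 0.75% transit = 5% → $5.90
Eye drops $14.83: nonprescription drugs → 0% + 2% transit = 2% → $0.30
Desk lamp $43.15: household furniture → 4.25% + 0.75% transit = 5% → $2.16
Sushi platter $23.18: hot prepared food → 10% + 0% transit = 10% → $2.32
Adhesive bandages $8.90: nonprescription drugs → 0% + 2% transit = 2% → $0.18
Ibuprofen (100 ct) $12.65: nonprescription drugs → 0% + 2% transit = 2% → $0.25
Yo-yo $11.09: toys and games → 6.25% + 2.5% transit = 8.75% → $0.97
Total tax = $9.72 + $2.47 + $0.14 + $1.89 + $1.51 + $5.90 + $0.30 + $2.16 + $2.32 + $0.18 + $0.25 + $0.97 = $27.81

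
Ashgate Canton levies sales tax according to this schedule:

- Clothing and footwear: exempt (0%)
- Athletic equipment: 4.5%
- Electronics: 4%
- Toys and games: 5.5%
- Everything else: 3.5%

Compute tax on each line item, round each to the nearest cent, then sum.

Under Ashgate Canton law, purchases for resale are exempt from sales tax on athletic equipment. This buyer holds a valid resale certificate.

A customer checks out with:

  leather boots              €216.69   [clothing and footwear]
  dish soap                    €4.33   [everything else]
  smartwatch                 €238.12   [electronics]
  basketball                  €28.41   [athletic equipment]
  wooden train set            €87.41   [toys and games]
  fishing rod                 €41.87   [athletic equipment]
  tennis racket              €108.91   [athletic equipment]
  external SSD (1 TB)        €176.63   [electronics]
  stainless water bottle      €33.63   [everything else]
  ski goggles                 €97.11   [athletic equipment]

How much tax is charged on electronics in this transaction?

€16.59

Smartwatch €238.12: electronics → 4% → €9.52
External SSD (1 TB) €176.63: electronics → 4% → €7.07
Tax on electronics = €9.52 + €7.07 = €16.59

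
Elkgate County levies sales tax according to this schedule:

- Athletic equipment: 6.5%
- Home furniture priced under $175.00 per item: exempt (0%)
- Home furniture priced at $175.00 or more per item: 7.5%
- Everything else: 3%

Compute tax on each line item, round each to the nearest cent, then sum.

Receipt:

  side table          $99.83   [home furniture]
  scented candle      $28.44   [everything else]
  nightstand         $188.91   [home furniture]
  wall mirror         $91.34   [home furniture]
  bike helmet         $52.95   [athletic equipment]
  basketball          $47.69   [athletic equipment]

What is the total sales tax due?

Side table $99.83: home furniture, under $175.00 → 0% → $0.00
Scented candle $28.44: everything else → 3% → $0.85
Nightstand $188.91: home furniture, $175.00 or more → 7.5% → $14.17
Wall mirror $91.34: home furniture, under $175.00 → 0% → $0.00
Bike helmet $52.95: athletic equipment → 6.5% → $3.44
Basketball $47.69: athletic equipment → 6.5% → $3.10
Total tax = $0.85 + $14.17 + $3.44 + $3.10 = $21.56

$21.56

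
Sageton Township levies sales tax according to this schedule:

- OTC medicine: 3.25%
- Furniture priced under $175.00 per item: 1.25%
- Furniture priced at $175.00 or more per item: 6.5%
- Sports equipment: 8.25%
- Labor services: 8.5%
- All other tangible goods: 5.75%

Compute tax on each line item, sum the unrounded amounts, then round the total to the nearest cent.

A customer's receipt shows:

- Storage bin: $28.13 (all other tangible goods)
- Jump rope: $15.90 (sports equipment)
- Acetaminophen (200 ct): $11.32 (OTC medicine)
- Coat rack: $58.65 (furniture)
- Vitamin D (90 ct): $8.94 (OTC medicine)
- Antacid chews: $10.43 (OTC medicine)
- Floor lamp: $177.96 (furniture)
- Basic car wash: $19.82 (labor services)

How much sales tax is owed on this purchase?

$17.91

Storage bin $28.13: all other tangible goods → 5.75% → $1.617475
Jump rope $15.90: sports equipment → 8.25% → $1.31175
Acetaminophen (200 ct) $11.32: OTC medicine → 3.25% → $0.3679
Coat rack $58.65: furniture, under $175.00 → 1.25% → $0.733125
Vitamin D (90 ct) $8.94: OTC medicine → 3.25% → $0.29055
Antacid chews $10.43: OTC medicine → 3.25% → $0.338975
Floor lamp $177.96: furniture, $175.00 or more → 6.5% → $11.5674
Basic car wash $19.82: labor services → 8.5% → $1.6847
Unrounded tax sum = $17.911875 → $17.91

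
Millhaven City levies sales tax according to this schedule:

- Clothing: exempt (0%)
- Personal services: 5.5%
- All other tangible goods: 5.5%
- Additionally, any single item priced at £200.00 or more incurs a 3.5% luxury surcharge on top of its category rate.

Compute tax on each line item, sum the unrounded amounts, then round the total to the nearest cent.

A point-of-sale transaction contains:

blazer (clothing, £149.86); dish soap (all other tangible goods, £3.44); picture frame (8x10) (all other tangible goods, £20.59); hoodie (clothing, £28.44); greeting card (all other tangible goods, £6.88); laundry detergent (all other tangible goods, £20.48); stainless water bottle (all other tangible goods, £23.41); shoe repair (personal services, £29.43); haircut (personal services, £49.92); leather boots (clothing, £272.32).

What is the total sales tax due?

£18.01

Blazer £149.86: clothing → 0% → £0.00
Dish soap £3.44: all other tangible goods → 5.5% → £0.1892
Picture frame (8x10) £20.59: all other tangible goods → 5.5% → £1.13245
Hoodie £28.44: clothing → 0% → £0.00
Greeting card £6.88: all other tangible goods → 5.5% → £0.3784
Laundry detergent £20.48: all other tangible goods → 5.5% → £1.1264
Stainless water bottle £23.41: all other tangible goods → 5.5% → £1.28755
Shoe repair £29.43: personal services → 5.5% → £1.61865
Haircut £49.92: personal services → 5.5% → £2.7456
Leather boots £272.32: clothing → 0% + 3.5% surcharge = 3.5% → £9.5312
Unrounded tax sum = £18.00945 → £18.01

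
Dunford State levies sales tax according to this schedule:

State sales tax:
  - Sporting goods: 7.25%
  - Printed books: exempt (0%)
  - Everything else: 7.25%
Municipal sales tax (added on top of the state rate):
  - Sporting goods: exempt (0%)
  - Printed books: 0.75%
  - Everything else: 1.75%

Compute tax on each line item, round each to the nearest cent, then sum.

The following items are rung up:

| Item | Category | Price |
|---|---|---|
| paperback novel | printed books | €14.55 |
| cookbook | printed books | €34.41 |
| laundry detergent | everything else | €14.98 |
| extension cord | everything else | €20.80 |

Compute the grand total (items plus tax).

€88.33

Paperback novel €14.55: printed books → 0% + 0.75% municipal = 0.75% → €0.11
Cookbook €34.41: printed books → 0% + 0.75% municipal = 0.75% → €0.26
Laundry detergent €14.98: everything else → 7.25% + 1.75% municipal = 9% → €1.35
Extension cord €20.80: everything else → 7.25% + 1.75% municipal = 9% → €1.87
Subtotal = €84.74; tax = €3.59; total due = €88.33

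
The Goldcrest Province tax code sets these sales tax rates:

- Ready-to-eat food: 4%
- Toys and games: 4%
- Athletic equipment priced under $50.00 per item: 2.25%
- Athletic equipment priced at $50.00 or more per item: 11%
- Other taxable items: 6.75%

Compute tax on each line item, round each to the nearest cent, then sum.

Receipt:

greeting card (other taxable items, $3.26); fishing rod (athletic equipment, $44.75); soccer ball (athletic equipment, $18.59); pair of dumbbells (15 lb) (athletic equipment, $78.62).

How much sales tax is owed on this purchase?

$10.30

Greeting card $3.26: other taxable items → 6.75% → $0.22
Fishing rod $44.75: athletic equipment, under $50.00 → 2.25% → $1.01
Soccer ball $18.59: athletic equipment, under $50.00 → 2.25% → $0.42
Pair of dumbbells (15 lb) $78.62: athletic equipment, $50.00 or more → 11% → $8.65
Total tax = $0.22 + $1.01 + $0.42 + $8.65 = $10.30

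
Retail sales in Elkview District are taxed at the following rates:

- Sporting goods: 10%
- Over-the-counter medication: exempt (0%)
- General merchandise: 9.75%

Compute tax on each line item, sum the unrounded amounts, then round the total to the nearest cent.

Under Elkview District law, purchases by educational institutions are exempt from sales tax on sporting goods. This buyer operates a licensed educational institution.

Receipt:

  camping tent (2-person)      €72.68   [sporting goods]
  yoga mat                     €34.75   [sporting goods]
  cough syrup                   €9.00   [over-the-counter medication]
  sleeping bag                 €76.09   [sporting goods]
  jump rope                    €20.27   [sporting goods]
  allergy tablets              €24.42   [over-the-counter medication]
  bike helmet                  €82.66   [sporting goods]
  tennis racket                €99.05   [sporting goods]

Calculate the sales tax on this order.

€0.00

Camping tent (2-person) €72.68: sporting goods, buyer-exempt → 0% → €0.00
Yoga mat €34.75: sporting goods, buyer-exempt → 0% → €0.00
Cough syrup €9.00: over-the-counter medication → 0% → €0.00
Sleeping bag €76.09: sporting goods, buyer-exempt → 0% → €0.00
Jump rope €20.27: sporting goods, buyer-exempt → 0% → €0.00
Allergy tablets €24.42: over-the-counter medication → 0% → €0.00
Bike helmet €82.66: sporting goods, buyer-exempt → 0% → €0.00
Tennis racket €99.05: sporting goods, buyer-exempt → 0% → €0.00
Unrounded tax sum = €0.00 → €0.00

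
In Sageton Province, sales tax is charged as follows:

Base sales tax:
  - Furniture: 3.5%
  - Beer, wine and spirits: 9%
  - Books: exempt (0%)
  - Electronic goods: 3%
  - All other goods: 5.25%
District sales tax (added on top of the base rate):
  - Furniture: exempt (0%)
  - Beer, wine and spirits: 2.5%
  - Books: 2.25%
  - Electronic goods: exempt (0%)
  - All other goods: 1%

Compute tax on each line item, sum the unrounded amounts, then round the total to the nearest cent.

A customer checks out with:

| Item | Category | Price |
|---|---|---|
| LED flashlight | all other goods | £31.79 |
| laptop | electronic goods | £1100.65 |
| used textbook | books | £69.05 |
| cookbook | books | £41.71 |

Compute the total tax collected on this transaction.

LED flashlight £31.79: all other goods → 5.25% + 1% district = 6.25% → £1.986875
Laptop £1100.65: electronic goods → 3% + 0% district = 3% → £33.0195
Used textbook £69.05: books → 0% + 2.25% district = 2.25% → £1.553625
Cookbook £41.71: books → 0% + 2.25% district = 2.25% → £0.938475
Unrounded tax sum = £37.498475 → £37.50

£37.50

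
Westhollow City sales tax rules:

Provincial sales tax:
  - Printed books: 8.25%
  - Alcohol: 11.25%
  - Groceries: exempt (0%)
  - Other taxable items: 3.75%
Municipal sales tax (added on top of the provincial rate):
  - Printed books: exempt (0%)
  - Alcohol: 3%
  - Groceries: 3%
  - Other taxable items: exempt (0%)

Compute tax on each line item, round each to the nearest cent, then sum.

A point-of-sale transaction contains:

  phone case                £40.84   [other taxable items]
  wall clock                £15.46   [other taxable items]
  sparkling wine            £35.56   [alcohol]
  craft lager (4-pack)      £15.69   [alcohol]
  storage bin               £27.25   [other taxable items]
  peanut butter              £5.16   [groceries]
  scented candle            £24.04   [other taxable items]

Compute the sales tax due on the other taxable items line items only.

Phone case £40.84: other taxable items → 3.75% + 0% municipal = 3.75% → £1.53
Wall clock £15.46: other taxable items → 3.75% + 0% municipal = 3.75% → £0.58
Storage bin £27.25: other taxable items → 3.75% + 0% municipal = 3.75% → £1.02
Scented candle £24.04: other taxable items → 3.75% + 0% municipal = 3.75% → £0.90
Tax on other taxable items = £1.53 + £0.58 + £1.02 + £0.90 = £4.03

£4.03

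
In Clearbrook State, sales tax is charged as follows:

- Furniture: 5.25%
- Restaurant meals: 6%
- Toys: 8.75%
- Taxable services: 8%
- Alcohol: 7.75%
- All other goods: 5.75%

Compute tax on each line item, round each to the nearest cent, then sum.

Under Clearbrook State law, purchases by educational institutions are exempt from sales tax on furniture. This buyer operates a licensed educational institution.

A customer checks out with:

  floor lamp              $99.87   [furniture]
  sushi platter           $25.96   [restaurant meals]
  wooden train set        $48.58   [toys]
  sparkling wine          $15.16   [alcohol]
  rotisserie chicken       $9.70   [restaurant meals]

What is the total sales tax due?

Floor lamp $99.87: furniture, buyer-exempt → 0% → $0.00
Sushi platter $25.96: restaurant meals → 6% → $1.56
Wooden train set $48.58: toys → 8.75% → $4.25
Sparkling wine $15.16: alcohol → 7.75% → $1.17
Rotisserie chicken $9.70: restaurant meals → 6% → $0.58
Total tax = $1.56 + $4.25 + $1.17 + $0.58 = $7.56

$7.56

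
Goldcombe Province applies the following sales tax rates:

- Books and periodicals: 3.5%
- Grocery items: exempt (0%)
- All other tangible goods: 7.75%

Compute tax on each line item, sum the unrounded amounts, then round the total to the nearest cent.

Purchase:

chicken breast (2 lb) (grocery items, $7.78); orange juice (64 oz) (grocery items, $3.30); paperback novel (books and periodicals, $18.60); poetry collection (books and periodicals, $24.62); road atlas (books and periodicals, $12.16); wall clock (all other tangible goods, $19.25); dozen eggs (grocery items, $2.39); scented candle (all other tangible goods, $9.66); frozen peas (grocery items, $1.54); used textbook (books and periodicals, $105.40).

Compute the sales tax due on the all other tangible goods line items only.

$2.24

Wall clock $19.25: all other tangible goods → 7.75% → $1.491875
Scented candle $9.66: all other tangible goods → 7.75% → $0.74865
Tax on all other tangible goods: unrounded sum = $2.240525 → $2.24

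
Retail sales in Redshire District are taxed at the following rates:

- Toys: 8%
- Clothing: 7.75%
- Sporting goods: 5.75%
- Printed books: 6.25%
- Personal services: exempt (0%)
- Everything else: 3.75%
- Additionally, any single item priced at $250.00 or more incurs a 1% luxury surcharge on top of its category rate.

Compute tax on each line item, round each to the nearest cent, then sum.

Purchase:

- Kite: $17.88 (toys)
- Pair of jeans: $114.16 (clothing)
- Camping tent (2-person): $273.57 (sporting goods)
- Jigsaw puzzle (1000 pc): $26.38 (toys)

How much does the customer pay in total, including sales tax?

$462.85

Kite $17.88: toys → 8% → $1.43
Pair of jeans $114.16: clothing → 7.75% → $8.85
Camping tent (2-person) $273.57: sporting goods → 5.75% + 1% surcharge = 6.75% → $18.47
Jigsaw puzzle (1000 pc) $26.38: toys → 8% → $2.11
Subtotal = $431.99; tax = $30.86; total due = $462.85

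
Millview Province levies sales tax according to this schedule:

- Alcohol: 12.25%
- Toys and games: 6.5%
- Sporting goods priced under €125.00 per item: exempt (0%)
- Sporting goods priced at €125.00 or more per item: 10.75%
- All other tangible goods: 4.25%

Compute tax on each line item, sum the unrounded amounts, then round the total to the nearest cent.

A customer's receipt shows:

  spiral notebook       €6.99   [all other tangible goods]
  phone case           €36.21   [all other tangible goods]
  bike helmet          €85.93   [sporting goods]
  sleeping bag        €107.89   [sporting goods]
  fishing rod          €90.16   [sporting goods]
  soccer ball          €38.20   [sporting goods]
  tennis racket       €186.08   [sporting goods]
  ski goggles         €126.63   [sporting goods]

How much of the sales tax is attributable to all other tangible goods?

€1.84

Spiral notebook €6.99: all other tangible goods → 4.25% → €0.297075
Phone case €36.21: all other tangible goods → 4.25% → €1.538925
Tax on all other tangible goods: unrounded sum = €1.836 → €1.84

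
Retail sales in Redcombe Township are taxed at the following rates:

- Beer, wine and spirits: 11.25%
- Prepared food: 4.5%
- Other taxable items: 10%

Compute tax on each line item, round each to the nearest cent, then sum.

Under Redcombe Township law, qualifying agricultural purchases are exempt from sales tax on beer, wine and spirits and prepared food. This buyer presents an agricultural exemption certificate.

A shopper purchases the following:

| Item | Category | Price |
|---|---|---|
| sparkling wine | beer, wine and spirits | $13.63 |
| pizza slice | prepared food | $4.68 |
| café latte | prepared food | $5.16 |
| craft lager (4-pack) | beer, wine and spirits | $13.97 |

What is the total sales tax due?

Sparkling wine $13.63: beer, wine and spirits, buyer-exempt → 0% → $0.00
Pizza slice $4.68: prepared food, buyer-exempt → 0% → $0.00
Café latte $5.16: prepared food, buyer-exempt → 0% → $0.00
Craft lager (4-pack) $13.97: beer, wine and spirits, buyer-exempt → 0% → $0.00
Total tax = $0.00

$0.00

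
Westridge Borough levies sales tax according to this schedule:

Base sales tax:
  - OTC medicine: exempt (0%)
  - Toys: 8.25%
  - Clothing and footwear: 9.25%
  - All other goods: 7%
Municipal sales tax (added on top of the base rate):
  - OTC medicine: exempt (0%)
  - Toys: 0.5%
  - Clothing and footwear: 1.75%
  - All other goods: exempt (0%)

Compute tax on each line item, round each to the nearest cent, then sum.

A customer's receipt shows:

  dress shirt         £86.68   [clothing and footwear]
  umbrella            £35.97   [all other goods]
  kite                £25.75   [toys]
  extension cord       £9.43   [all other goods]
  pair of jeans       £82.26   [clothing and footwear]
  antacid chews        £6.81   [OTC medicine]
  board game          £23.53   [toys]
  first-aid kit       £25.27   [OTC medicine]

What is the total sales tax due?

Dress shirt £86.68: clothing and footwear → 9.25% + 1.75% municipal = 11% → £9.53
Umbrella £35.97: all other goods → 7% + 0% municipal = 7% → £2.52
Kite £25.75: toys → 8.25% + 0.5% municipal = 8.75% → £2.25
Extension cord £9.43: all other goods → 7% + 0% municipal = 7% → £0.66
Pair of jeans £82.26: clothing and footwear → 9.25% + 1.75% municipal = 11% → £9.05
Antacid chews £6.81: OTC medicine → 0% + 0% municipal = 0% → £0.00
Board game £23.53: toys → 8.25% + 0.5% municipal = 8.75% → £2.06
First-aid kit £25.27: OTC medicine → 0% + 0% municipal = 0% → £0.00
Total tax = £9.53 + £2.52 + £2.25 + £0.66 + £9.05 + £2.06 = £26.07

£26.07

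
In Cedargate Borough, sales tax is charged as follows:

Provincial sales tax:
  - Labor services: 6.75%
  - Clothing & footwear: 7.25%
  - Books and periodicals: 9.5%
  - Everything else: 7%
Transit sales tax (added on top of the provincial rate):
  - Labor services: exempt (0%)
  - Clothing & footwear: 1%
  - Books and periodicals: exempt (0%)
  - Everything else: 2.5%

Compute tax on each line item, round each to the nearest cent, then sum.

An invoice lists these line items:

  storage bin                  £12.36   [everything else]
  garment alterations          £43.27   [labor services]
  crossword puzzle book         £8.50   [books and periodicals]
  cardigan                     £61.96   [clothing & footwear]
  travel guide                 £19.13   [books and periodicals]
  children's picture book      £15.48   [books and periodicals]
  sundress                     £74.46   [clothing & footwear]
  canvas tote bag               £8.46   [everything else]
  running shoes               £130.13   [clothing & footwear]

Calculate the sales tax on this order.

£30.98

Storage bin £12.36: everything else → 7% + 2.5% transit = 9.5% → £1.17
Garment alterations £43.27: labor services → 6.75% + 0% transit = 6.75% → £2.92
Crossword puzzle book £8.50: books and periodicals → 9.5% + 0% transit = 9.5% → £0.81
Cardigan £61.96: clothing & footwear → 7.25% + 1% transit = 8.25% → £5.11
Travel guide £19.13: books and periodicals → 9.5% + 0% transit = 9.5% → £1.82
Children's picture book £15.48: books and periodicals → 9.5% + 0% transit = 9.5% → £1.47
Sundress £74.46: clothing & footwear → 7.25% + 1% transit = 8.25% → £6.14
Canvas tote bag £8.46: everything else → 7% + 2.5% transit = 9.5% → £0.80
Running shoes £130.13: clothing & footwear → 7.25% + 1% transit = 8.25% → £10.74
Total tax = £1.17 + £2.92 + £0.81 + £5.11 + £1.82 + £1.47 + £6.14 + £0.80 + £10.74 = £30.98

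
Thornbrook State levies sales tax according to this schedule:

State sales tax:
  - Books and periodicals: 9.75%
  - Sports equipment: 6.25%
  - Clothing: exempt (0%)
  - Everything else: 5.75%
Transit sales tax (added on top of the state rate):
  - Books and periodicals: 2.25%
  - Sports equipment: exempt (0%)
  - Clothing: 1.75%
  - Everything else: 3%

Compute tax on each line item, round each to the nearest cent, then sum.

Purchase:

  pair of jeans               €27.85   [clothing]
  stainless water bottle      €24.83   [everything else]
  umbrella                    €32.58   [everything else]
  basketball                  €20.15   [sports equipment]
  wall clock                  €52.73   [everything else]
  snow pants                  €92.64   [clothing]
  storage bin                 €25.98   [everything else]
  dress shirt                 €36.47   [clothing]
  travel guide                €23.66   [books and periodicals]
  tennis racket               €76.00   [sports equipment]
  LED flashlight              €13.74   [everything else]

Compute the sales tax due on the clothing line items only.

Pair of jeans €27.85: clothing → 0% + 1.75% transit = 1.75% → €0.49
Snow pants €92.64: clothing → 0% + 1.75% transit = 1.75% → €1.62
Dress shirt €36.47: clothing → 0% + 1.75% transit = 1.75% → €0.64
Tax on clothing = €0.49 + €1.62 + €0.64 = €2.75

€2.75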